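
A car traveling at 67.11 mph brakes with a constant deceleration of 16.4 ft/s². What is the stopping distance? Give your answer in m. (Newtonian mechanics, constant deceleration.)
d = v₀² / (2a) (with unit conversion) = 90.03 m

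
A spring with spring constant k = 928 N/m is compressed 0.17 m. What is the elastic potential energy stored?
PE = ½kx² = ½×928×0.17² = 13.41 J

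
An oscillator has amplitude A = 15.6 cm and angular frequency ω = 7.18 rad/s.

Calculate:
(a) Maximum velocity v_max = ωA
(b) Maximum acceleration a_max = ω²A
v_max = ωA = 7.18×0.156 = 1.12 m/s
a_max = ω²A = 7.18²×0.156 = 8.042 m/s²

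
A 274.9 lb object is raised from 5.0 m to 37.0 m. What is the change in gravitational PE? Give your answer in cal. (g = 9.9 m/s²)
ΔPE = mg(h₂ − h₁) = 124.7 kg × 9.9 m/s² × (37 − 5) m = 3.95e+04 J = 9441.0 cal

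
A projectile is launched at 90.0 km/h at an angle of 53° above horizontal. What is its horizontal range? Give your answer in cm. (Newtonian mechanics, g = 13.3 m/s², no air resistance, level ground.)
R = v₀² sin(2θ) / g (with unit conversion) = 4517.0 cm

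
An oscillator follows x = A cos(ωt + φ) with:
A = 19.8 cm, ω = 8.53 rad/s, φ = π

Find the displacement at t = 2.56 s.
x = A cos(ωt + φ) = 19.8×cos(8.53×2.56 + π) = 19.56 cm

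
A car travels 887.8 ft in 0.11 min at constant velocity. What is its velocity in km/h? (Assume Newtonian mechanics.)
v = d/t (with unit conversion) = 147.6 km/h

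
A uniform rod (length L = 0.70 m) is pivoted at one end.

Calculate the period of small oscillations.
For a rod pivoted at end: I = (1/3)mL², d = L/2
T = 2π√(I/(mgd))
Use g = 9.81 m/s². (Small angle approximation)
I/m = (1/3)L² = 0.1633 m²; d = L/2 = 0.35 m
T = 2π√(I/(mgd)) = 2π√(0.1633/(9.81×0.35)) = 1.37 s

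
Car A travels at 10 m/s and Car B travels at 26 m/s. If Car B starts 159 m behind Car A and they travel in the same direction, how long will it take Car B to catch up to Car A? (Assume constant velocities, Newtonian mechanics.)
Relative speed: v_rel = 26 - 10 = 16 m/s
Time to catch: t = d₀/v_rel = 159/16 = 9.94 s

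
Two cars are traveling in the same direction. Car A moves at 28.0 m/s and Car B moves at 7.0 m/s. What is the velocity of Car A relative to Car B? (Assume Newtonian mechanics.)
v_rel = v_A - v_B = 28.0 - 7.0 = 21.0 m/s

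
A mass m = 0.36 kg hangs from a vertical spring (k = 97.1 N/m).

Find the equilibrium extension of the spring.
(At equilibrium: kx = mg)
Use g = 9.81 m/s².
x_eq = mg/k = 0.36×9.81/97.1 = 0.03637 m = 3.637 cm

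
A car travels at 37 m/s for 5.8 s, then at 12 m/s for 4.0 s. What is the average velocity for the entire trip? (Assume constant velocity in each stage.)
d₁ = v₁t₁ = 37 × 5.8 = 214.6 m
d₂ = v₂t₂ = 12 × 4.0 = 48 m
d_total = 262.6 m, t_total = 9.8 s
v_avg = d_total/t_total = 262.6/9.8 = 26.8 m/s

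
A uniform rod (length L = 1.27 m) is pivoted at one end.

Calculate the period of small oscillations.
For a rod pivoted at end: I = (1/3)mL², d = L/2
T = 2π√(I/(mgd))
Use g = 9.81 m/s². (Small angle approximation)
I/m = (1/3)L² = 0.5376 m²; d = L/2 = 0.635 m
T = 2π√(I/(mgd)) = 2π√(0.5376/(9.81×0.635)) = 1.846 s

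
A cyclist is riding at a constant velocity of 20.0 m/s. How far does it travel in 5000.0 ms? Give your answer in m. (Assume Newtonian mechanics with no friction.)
d = vt (with unit conversion) = 100.0 m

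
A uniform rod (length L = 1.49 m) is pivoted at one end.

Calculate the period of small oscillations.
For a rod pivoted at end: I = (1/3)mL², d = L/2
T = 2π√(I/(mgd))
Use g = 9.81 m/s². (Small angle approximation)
I/m = (1/3)L² = 0.74 m²; d = L/2 = 0.745 m
T = 2π√(I/(mgd)) = 2π√(0.74/(9.81×0.745)) = 1.999 s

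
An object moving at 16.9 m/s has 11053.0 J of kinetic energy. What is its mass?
KE = ½mv² → m = 2KE/v² = 2×11053.0/16.9² = 77.4 kg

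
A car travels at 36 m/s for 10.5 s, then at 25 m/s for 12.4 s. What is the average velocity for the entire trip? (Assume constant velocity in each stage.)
d₁ = v₁t₁ = 36 × 10.5 = 378 m
d₂ = v₂t₂ = 25 × 12.4 = 310 m
d_total = 688.0 m, t_total = 22.9 s
v_avg = d_total/t_total = 688.0/22.9 = 30.04 m/s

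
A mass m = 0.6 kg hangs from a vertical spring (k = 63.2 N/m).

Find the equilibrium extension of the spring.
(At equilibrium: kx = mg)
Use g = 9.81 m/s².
x_eq = mg/k = 0.6×9.81/63.2 = 0.09313 m = 9.313 cm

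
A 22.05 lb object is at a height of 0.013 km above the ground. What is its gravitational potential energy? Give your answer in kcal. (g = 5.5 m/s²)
PE = mgh = 10 kg × 5.5 m/s² × 13 m = 715.1 J = 0.1709 kcal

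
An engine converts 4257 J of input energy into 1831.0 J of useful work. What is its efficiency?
η = W_out/W_in = 1831.0/4257 = 0.4301 = 43.01%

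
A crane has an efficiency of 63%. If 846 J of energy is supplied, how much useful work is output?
W_out = η × W_in = 0.63 × 846 = 532.98 J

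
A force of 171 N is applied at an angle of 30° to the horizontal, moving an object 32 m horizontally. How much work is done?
W = Fd cosθ = 171×32×cos(30°) = 4738.9 J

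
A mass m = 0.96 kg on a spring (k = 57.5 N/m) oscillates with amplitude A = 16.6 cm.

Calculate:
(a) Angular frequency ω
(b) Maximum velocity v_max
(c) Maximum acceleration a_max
ω = √(k/m) = √(57.5/0.96) = 7.739 rad/s
v_max = ωA = 7.739×0.166 = 1.285 m/s
a_max = ω²A = 7.739²×0.166 = 9.943 m/s²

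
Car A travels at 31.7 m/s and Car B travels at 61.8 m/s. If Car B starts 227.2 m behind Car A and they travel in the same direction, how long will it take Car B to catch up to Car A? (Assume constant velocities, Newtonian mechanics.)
Relative speed: v_rel = 61.8 - 31.7 = 30.1 m/s
Time to catch: t = d₀/v_rel = 227.2/30.1 = 7.55 s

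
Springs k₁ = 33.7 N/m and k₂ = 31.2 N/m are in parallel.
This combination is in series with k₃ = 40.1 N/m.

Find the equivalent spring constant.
k₁₂ = k₁ + k₂ = 64.9 N/m (parallel)
1/k_eq = 1/k₁₂ + 1/k₃ → k_eq = 24.79 N/m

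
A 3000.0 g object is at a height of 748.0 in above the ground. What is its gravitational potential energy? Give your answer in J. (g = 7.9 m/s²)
PE = mgh = 3 kg × 7.9 m/s² × 19 m = 450.3 J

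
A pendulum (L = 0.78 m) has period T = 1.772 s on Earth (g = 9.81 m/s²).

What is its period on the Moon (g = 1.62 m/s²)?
T = 2π√(L/g), so T_moon/T_earth = √(g_earth/g_moon)
T_moon = 2π√(0.78/1.62) = 4.36 s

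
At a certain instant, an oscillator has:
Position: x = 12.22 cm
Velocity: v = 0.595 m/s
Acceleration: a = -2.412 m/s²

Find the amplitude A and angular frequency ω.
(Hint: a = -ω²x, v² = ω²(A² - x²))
a = −ω²x → ω = √(|a|/x) = √(2.412/0.1222) = 4.443 rad/s
v² = ω²(A² − x²) → A = √(x² + v²/ω²) = √(0.1222² + 0.595²/4.443²) = 0.1813 m = 18.13 cm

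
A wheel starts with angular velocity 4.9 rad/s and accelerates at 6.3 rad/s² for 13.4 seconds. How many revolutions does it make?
θ = ω₀t + ½αt² = 4.9×13.4 + ½×6.3×13.4² = 631.27 rad
Revolutions = θ/(2π) = 631.27/(2π) = 100.47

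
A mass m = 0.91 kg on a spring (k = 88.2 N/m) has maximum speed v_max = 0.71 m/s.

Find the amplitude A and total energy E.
½mv²_max = ½kA² → A = v_max√(m/k) = 0.71×√(0.91/88.2) = 0.07212 m = 7.212 cm
E = ½mv²_max = ½×0.91×0.71² = 0.2294 J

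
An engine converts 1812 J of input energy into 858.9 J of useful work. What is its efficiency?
η = W_out/W_in = 858.9/1812 = 0.474 = 47.4%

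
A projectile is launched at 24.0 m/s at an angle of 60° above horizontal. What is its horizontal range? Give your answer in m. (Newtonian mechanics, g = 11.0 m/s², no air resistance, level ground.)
R = v₀² sin(2θ) / g = 45.35 m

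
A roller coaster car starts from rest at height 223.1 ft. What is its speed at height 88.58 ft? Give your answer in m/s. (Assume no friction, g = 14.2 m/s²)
mgh₁ = ½mv₂² + mgh₂ → v₂ = √(2g(h₁−h₂)) = √(2×14.2×(68−27)) = 34.12 m/s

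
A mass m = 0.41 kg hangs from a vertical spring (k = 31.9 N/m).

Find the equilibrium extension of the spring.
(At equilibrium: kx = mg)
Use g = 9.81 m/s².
x_eq = mg/k = 0.41×9.81/31.9 = 0.1261 m = 12.61 cm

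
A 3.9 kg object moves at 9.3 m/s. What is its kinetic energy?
KE = ½mv² = ½×3.9×9.3² = 168.6555 J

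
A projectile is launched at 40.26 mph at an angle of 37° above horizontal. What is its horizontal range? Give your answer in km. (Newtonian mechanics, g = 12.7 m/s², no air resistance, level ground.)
R = v₀² sin(2θ) / g (with unit conversion) = 0.02452 km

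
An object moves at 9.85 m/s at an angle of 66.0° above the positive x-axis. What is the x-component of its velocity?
vₓ = v cos(θ) = 9.85 × cos(66.0°) = 4.01 m/s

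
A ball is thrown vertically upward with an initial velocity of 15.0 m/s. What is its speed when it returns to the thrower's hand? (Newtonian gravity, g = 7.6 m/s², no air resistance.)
By conservation of energy, the ball returns at the same speed = 15.0 m/s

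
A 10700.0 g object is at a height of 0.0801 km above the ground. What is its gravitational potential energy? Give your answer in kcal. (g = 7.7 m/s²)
PE = mgh = 10.7 kg × 7.7 m/s² × 80.1 m = 6599 J = 1.577 kcal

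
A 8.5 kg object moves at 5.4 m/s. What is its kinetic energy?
KE = ½mv² = ½×8.5×5.4² = 123.93 J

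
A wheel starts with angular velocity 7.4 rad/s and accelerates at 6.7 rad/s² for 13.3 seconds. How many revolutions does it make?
θ = ω₀t + ½αt² = 7.4×13.3 + ½×6.7×13.3² = 691.0 rad
Revolutions = θ/(2π) = 691.0/(2π) = 109.98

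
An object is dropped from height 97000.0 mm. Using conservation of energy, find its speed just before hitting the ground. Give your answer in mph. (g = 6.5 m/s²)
mgh = ½mv² → v = √(2gh) = √(2×6.5×97) = 35.51 m/s = 79.43 mph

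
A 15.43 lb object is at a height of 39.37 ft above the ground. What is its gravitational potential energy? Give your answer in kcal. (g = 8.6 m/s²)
PE = mgh = 6.999 kg × 8.6 m/s² × 12 m = 722.3 J = 0.1726 kcal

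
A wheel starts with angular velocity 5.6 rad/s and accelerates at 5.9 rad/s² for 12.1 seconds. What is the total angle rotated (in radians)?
θ = ω₀t + ½αt² = 5.6×12.1 + ½×5.9×12.1² = 499.67 rad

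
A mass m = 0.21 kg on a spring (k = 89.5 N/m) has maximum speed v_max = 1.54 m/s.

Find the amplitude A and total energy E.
½mv²_max = ½kA² → A = v_max√(m/k) = 1.54×√(0.21/89.5) = 0.0746 m = 7.46 cm
E = ½mv²_max = ½×0.21×1.54² = 0.249 J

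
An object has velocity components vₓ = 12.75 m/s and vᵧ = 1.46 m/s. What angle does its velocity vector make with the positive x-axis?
θ = arctan(vᵧ/vₓ) = arctan(1.46/12.75) = 6.53°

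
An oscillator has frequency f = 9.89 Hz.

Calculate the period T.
T = 1/f = 1/9.89 = 0.1011 s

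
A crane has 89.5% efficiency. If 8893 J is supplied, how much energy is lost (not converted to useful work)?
W_out = η × W_in = 0.895×8893 = 7959.2 J
W_lost = W_in − W_out = 8893 − 7959.2 = 933.76 J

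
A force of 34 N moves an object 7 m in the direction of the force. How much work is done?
W = Fd = 34×7 = 238.0 J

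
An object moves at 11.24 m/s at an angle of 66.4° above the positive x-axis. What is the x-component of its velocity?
vₓ = v cos(θ) = 11.24 × cos(66.4°) = 4.5 m/s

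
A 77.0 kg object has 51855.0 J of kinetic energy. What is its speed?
KE = ½mv² → v = √(2KE/m) = √(2×51855.0/77.0) = 36.7 m/s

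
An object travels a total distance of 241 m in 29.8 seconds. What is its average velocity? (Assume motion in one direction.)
v_avg = Δd / Δt = 241 / 29.8 = 8.09 m/s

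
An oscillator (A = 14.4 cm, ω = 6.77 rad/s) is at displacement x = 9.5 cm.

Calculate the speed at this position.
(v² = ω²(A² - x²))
v = ω√(A² − x²) = 6.77×√(0.144² − 0.095²) = 0.7326 m/s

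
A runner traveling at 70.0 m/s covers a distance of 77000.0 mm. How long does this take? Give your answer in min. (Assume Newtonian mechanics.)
t = d/v (with unit conversion) = 0.01833 min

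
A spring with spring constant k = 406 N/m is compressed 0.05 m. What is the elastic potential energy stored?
PE = ½kx² = ½×406×0.05² = 0.5075 J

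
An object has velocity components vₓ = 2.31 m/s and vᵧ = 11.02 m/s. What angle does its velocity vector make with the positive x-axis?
θ = arctan(vᵧ/vₓ) = arctan(11.02/2.31) = 78.16°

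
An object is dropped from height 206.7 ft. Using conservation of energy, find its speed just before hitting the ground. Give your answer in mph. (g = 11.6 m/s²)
mgh = ½mv² → v = √(2gh) = √(2×11.6×63) = 38.23 m/s = 85.52 mph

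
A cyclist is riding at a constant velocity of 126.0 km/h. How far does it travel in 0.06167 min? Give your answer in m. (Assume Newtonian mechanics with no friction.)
d = vt (with unit conversion) = 129.5 m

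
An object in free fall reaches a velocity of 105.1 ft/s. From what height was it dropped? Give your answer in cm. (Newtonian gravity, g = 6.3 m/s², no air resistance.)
h = v²/(2g) (with unit conversion) = 8145.0 cm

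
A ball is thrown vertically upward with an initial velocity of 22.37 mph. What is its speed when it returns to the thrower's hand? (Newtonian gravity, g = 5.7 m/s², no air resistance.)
By conservation of energy, the ball returns at the same speed = 22.37 mph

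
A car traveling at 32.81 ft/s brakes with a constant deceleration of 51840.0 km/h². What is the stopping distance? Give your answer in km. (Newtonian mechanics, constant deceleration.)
d = v₀² / (2a) (with unit conversion) = 0.0125 km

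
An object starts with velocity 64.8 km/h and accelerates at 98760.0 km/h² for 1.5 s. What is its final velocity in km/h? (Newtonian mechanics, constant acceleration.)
v = v₀ + at (with unit conversion) = 106.0 km/h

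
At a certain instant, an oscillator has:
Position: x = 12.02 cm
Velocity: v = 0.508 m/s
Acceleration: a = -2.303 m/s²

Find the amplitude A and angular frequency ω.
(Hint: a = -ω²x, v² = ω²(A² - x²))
a = −ω²x → ω = √(|a|/x) = √(2.303/0.1202) = 4.377 rad/s
v² = ω²(A² − x²) → A = √(x² + v²/ω²) = √(0.1202² + 0.508²/4.377²) = 0.1671 m = 16.71 cm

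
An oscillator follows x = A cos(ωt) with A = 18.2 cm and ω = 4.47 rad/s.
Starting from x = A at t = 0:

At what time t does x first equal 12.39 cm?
cos(ωt) = x/A = 12.39/18.2 = 0.6808
ωt = arccos(0.6808) = 0.822 rad
t = 0.822/4.47 = 0.1839 s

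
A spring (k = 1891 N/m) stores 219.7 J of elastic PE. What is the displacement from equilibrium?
PE = ½kx² → x = √(2PE/k) = √(2×219.7/1891) = 0.482 m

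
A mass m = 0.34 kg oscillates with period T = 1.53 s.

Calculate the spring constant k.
T = 2π√(m/k) → k = m(2π/T)² = 0.34×(2π/1.53)² = 5.734 N/m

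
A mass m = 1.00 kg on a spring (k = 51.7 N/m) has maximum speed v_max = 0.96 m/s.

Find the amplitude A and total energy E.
½mv²_max = ½kA² → A = v_max√(m/k) = 0.96×√(1.0/51.7) = 0.1335 m = 13.35 cm
E = ½mv²_max = ½×1.0×0.96² = 0.4608 J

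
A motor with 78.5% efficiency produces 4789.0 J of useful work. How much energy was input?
W_in = W_out/η = 4789.0/0.785 = 6100.6 J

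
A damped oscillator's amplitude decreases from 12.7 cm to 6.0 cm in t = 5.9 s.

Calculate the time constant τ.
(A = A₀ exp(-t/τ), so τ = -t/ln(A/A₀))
A/A₀ = 6.0/12.7 = 0.4724; ln(A/A₀) = -0.7498
τ = −t/ln(A/A₀) = −5.9/-0.7498 = 7.868 s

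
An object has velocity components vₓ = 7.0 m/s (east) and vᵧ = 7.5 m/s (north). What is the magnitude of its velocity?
|v| = √(vₓ² + vᵧ²) = √(7.0² + 7.5²) = √(105.25) = 10.26 m/s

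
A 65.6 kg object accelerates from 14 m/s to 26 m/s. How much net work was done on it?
W_net = ΔKE = ½m(v₂² − v₁²) = ½×65.6×(26² − 14²) = 15744.0 J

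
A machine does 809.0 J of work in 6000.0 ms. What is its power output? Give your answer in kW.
P = W/t = 809 J / 6 s = 134.8 W = 0.1348 kW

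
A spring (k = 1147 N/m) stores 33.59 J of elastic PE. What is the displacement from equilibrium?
PE = ½kx² → x = √(2PE/k) = √(2×33.59/1147) = 0.242 m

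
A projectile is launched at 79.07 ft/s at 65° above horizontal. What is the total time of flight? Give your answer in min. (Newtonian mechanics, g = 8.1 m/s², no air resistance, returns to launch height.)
T = 2v₀sin(θ)/g (with unit conversion) = 0.08989 min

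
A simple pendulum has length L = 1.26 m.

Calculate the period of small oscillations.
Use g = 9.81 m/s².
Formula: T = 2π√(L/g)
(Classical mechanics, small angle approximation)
T = 2π√(L/g) = 2π√(1.26/9.81) = 2.252 s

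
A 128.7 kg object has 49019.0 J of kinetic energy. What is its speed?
KE = ½mv² → v = √(2KE/m) = √(2×49019.0/128.7) = 27.6 m/s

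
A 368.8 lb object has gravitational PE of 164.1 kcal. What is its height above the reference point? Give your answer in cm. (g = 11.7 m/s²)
PE = mgh → h = PE/(mg) = 6.866e+05 J / (167.3 kg × 11.7 m/s²) = 350.8 m = 35080.0 cm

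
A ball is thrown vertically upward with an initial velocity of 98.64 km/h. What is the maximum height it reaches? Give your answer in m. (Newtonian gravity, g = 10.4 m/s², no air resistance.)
h_max = v₀²/(2g) (with unit conversion) = 36.09 m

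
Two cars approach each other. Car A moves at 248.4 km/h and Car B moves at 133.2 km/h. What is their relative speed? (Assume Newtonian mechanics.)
v_rel = v_A + v_B = 248.4 + 133.2 = 381.6 km/h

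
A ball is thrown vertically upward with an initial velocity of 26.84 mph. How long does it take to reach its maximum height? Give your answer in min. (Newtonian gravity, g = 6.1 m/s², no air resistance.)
t_up = v₀/g (with unit conversion) = 0.03278 min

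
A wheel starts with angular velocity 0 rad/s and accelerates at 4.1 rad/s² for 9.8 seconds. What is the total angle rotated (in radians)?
θ = ω₀t + ½αt² = 0×9.8 + ½×4.1×9.8² = 196.88 rad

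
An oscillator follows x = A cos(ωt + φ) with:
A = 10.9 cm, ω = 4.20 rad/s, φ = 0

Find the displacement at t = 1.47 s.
x = A cos(ωt + φ) = 10.9×cos(4.2×1.47 + 0) = 10.84 cm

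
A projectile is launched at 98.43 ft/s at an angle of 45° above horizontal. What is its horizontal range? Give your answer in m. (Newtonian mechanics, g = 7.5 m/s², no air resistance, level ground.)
R = v₀² sin(2θ) / g (with unit conversion) = 120.0 m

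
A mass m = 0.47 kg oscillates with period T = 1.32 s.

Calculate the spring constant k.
T = 2π√(m/k) → k = m(2π/T)² = 0.47×(2π/1.32)² = 10.65 N/m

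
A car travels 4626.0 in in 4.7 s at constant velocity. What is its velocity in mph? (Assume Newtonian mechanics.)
v = d/t (with unit conversion) = 55.92 mph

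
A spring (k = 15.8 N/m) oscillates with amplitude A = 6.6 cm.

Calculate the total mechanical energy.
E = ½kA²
E = ½kA² = ½×15.8×(0.066)² = 0.03441 J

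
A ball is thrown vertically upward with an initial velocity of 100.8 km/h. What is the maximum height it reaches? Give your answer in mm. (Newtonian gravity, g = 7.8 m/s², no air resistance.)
h_max = v₀²/(2g) (with unit conversion) = 50260.0 mm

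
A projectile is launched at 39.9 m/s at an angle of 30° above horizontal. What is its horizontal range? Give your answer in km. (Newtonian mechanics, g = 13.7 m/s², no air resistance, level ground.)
R = v₀² sin(2θ) / g (with unit conversion) = 0.1006 km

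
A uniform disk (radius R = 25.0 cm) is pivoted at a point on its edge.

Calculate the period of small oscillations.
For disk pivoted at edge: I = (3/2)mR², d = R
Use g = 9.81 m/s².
I/m = (3/2)R² = 0.09375 m²; d = R = 0.25 m
T = 2π√((3/2)R²/(gR)) = 2π√(3R/(2g)) = 1.228 s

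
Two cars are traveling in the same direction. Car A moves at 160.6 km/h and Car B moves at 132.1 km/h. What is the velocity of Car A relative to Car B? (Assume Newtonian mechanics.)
v_rel = v_A - v_B = 160.6 - 132.1 = 28.5 km/h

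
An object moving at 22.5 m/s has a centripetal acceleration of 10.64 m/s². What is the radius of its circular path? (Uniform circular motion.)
r = v²/a_c = 22.5²/10.64 = 47.58 m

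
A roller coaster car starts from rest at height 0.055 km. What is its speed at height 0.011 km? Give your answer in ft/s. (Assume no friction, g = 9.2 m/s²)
mgh₁ = ½mv₂² + mgh₂ → v₂ = √(2g(h₁−h₂)) = √(2×9.2×(55−11)) = 28.45 m/s = 93.35 ft/s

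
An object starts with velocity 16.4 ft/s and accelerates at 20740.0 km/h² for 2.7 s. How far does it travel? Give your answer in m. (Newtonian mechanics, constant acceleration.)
d = v₀t + ½at² (with unit conversion) = 19.33 m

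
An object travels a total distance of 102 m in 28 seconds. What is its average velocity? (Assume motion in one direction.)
v_avg = Δd / Δt = 102 / 28 = 3.64 m/s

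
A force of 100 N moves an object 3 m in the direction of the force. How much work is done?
W = Fd = 100×3 = 300.0 J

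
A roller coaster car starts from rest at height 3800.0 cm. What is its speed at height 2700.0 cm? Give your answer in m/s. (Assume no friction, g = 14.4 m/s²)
mgh₁ = ½mv₂² + mgh₂ → v₂ = √(2g(h₁−h₂)) = √(2×14.4×(38−27)) = 17.8 m/s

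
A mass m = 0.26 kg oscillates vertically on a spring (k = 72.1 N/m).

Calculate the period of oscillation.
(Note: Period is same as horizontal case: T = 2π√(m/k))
T = 2π√(m/k) = 2π√(0.26/72.1) = 0.3773 s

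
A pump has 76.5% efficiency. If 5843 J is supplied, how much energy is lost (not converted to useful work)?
W_out = η × W_in = 0.765×5843 = 4469.9 J
W_lost = W_in − W_out = 5843 − 4469.9 = 1373.1 J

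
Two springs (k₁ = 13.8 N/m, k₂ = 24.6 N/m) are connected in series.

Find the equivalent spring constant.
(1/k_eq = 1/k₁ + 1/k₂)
1/k_eq = 1/13.8 + 1/24.6 = 0.11311; k_eq = 8.841 N/m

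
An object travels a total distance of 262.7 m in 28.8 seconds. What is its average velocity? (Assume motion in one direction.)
v_avg = Δd / Δt = 262.7 / 28.8 = 9.12 m/s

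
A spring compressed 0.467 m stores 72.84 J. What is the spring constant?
PE = ½kx² → k = 2PE/x² = 2×72.84/0.467² = 668.0 N/m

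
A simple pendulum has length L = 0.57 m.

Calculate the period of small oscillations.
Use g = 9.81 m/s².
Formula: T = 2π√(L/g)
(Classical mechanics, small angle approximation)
T = 2π√(L/g) = 2π√(0.57/9.81) = 1.515 s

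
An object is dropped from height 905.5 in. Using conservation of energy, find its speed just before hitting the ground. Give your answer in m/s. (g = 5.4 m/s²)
mgh = ½mv² → v = √(2gh) = √(2×5.4×23) = 15.76 m/s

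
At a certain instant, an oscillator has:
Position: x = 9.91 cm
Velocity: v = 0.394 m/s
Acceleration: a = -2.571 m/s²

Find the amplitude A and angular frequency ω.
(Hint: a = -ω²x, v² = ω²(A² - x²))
a = −ω²x → ω = √(|a|/x) = √(2.571/0.0991) = 5.093 rad/s
v² = ω²(A² − x²) → A = √(x² + v²/ω²) = √(0.0991² + 0.394²/5.093²) = 0.1257 m = 12.57 cm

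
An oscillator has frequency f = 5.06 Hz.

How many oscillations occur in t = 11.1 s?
n = f×t = 5.06×11.1 = 56.17 oscillations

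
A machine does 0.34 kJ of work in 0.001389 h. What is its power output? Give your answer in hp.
P = W/t = 340 J / 5 s = 67.99 W = 0.09118 hp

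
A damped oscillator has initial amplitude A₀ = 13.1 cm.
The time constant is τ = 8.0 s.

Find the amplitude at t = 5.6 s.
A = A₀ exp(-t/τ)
A = A₀ exp(−t/τ) = 13.1×exp(−5.6/8.0) = 6.505 cm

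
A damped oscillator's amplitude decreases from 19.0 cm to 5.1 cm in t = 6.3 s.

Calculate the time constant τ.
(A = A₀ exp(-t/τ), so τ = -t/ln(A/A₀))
A/A₀ = 5.1/19.0 = 0.2684; ln(A/A₀) = -1.315
τ = −t/ln(A/A₀) = −6.3/-1.315 = 4.79 s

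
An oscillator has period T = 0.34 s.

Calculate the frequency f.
f = 1/T = 1/0.34 = 2.941 Hz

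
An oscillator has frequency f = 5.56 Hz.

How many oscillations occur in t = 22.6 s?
n = f×t = 5.56×22.6 = 125.7 oscillations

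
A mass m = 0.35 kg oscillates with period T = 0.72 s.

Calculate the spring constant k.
T = 2π√(m/k) → k = m(2π/T)² = 0.35×(2π/0.72)² = 26.65 N/m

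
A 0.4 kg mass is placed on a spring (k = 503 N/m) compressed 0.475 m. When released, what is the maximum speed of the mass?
½kx² = ½mv² → v = x√(k/m) = 0.475×√(503/0.4) = 16.84 m/s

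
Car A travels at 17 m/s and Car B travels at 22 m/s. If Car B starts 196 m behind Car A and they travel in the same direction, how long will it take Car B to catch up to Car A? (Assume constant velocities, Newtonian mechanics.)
Relative speed: v_rel = 22 - 17 = 5 m/s
Time to catch: t = d₀/v_rel = 196/5 = 39.2 s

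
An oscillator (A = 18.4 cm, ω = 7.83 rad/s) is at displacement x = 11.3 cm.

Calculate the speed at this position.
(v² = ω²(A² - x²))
v = ω√(A² − x²) = 7.83×√(0.184² − 0.113²) = 1.137 m/s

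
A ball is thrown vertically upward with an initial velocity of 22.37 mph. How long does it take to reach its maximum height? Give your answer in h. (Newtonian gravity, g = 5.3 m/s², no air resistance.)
t_up = v₀/g (with unit conversion) = 0.0005241 h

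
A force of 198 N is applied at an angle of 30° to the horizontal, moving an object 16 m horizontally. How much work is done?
W = Fd cosθ = 198×16×cos(30°) = 2743.6 J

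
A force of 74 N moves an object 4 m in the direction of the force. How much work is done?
W = Fd = 74×4 = 296.0 J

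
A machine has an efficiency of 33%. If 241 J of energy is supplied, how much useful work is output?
W_out = η × W_in = 0.33 × 241 = 79.53 J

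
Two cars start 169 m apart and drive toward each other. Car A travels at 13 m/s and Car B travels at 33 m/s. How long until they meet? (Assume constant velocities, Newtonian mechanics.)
Combined speed: v_combined = 13 + 33 = 46 m/s
Time to meet: t = d/46 = 169/46 = 3.67 s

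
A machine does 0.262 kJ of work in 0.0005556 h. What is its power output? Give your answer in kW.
P = W/t = 262 J / 2 s = 131 W = 0.131 kW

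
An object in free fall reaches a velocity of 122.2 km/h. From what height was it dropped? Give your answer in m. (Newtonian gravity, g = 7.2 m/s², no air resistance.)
h = v²/(2g) (with unit conversion) = 80.02 m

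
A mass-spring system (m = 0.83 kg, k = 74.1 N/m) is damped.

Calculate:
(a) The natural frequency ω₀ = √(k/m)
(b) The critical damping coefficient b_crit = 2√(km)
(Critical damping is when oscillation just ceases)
ω₀ = √(k/m) = √(74.1/0.83) = 9.449 rad/s
b_crit = 2√(km) = 2√(74.1×0.83) = 15.68 kg/s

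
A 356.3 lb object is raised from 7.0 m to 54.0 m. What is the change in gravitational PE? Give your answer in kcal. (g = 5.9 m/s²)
ΔPE = mg(h₂ − h₁) = 161.6 kg × 5.9 m/s² × (54 − 7) m = 4.482e+04 J = 10.71 kcal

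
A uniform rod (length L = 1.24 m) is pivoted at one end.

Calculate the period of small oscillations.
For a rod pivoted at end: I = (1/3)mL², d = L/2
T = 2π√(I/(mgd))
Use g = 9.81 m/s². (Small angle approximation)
I/m = (1/3)L² = 0.5125 m²; d = L/2 = 0.62 m
T = 2π√(I/(mgd)) = 2π√(0.5125/(9.81×0.62)) = 1.824 s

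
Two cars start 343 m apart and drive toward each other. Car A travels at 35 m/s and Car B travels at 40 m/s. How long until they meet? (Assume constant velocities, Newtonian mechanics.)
Combined speed: v_combined = 35 + 40 = 75 m/s
Time to meet: t = d/75 = 343/75 = 4.57 s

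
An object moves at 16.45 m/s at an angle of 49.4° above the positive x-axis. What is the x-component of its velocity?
vₓ = v cos(θ) = 16.45 × cos(49.4°) = 10.71 m/s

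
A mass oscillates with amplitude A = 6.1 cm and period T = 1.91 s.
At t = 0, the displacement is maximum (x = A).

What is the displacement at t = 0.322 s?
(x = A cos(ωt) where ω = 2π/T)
ω = 2π/T = 2π/1.91 = 3.29 rad/s
x = A cos(ωt) = 6.1×cos(3.29×0.322) = 2.986 cm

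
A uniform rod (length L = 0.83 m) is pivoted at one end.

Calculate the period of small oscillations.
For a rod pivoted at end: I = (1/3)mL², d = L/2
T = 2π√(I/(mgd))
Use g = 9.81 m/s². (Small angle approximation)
I/m = (1/3)L² = 0.2296 m²; d = L/2 = 0.415 m
T = 2π√(I/(mgd)) = 2π√(0.2296/(9.81×0.415)) = 1.492 s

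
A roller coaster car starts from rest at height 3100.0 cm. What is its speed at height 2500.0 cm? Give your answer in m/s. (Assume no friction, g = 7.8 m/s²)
mgh₁ = ½mv₂² + mgh₂ → v₂ = √(2g(h₁−h₂)) = √(2×7.8×(31−25)) = 9.675 m/s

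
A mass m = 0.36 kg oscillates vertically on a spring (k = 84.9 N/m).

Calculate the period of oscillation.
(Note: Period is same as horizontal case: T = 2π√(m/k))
T = 2π√(m/k) = 2π√(0.36/84.9) = 0.4091 s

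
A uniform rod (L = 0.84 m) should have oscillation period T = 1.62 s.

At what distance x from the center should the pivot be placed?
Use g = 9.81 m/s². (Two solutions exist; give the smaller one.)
T = 2π√((L²/12 + x²)/(gx)). Let c = T²g/(4π²) = 0.6521.
x² − cx + L²/12 = 0 → x = (c − √(c² − L²/3))/2 = 0.1081 m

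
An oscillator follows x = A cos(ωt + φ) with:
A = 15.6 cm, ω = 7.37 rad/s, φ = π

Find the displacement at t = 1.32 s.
x = A cos(ωt + φ) = 15.6×cos(7.37×1.32 + π) = 14.89 cm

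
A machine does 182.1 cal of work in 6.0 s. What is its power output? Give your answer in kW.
P = W/t = 761.9 J / 6 s = 127 W = 0.127 kW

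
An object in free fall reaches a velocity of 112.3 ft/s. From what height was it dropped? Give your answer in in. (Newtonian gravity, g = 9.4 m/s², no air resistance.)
h = v²/(2g) (with unit conversion) = 2454.0 in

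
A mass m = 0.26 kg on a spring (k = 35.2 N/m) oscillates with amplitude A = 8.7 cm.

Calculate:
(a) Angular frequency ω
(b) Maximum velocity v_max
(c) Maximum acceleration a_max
ω = √(k/m) = √(35.2/0.26) = 11.64 rad/s
v_max = ωA = 11.64×0.087 = 1.012 m/s
a_max = ω²A = 11.64²×0.087 = 11.78 m/s²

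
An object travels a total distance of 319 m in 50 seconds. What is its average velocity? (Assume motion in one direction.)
v_avg = Δd / Δt = 319 / 50 = 6.38 m/s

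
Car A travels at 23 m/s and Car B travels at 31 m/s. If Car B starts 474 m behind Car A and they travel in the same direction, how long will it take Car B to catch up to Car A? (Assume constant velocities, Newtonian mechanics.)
Relative speed: v_rel = 31 - 23 = 8 m/s
Time to catch: t = d₀/v_rel = 474/8 = 59.25 s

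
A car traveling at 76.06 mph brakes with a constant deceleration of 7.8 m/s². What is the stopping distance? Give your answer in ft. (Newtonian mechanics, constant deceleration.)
d = v₀² / (2a) (with unit conversion) = 243.1 ft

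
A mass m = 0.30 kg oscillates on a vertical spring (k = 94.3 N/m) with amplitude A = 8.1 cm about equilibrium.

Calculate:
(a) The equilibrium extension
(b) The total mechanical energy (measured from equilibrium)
x_eq = mg/k = 0.3×9.81/94.3 = 0.03121 m = 3.121 cm
E = ½kA² = ½×94.3×(0.081)² = 0.3094 J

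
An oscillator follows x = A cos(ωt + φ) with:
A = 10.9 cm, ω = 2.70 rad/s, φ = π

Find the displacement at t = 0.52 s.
x = A cos(ωt + φ) = 10.9×cos(2.7×0.52 + π) = -1.81 cm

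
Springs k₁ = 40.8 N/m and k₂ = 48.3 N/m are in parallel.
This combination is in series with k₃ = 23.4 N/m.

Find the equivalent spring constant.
k₁₂ = k₁ + k₂ = 89.1 N/m (parallel)
1/k_eq = 1/k₁₂ + 1/k₃ → k_eq = 18.53 N/m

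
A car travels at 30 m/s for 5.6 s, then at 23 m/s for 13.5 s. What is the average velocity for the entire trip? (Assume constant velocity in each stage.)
d₁ = v₁t₁ = 30 × 5.6 = 168 m
d₂ = v₂t₂ = 23 × 13.5 = 310.5 m
d_total = 478.5 m, t_total = 19.1 s
v_avg = d_total/t_total = 478.5/19.1 = 25.05 m/s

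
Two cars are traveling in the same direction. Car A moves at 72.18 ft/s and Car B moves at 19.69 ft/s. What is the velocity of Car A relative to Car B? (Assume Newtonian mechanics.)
v_rel = v_A - v_B = 72.18 - 19.69 = 52.49 ft/s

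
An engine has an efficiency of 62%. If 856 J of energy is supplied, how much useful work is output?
W_out = η × W_in = 0.62 × 856 = 530.72 J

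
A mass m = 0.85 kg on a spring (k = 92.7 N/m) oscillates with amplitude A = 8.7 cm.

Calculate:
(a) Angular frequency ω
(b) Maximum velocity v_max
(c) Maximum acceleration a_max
ω = √(k/m) = √(92.7/0.85) = 10.44 rad/s
v_max = ωA = 10.44×0.087 = 0.9086 m/s
a_max = ω²A = 10.44²×0.087 = 9.488 m/s²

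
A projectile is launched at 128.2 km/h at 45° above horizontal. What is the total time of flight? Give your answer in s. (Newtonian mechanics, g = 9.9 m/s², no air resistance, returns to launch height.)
T = 2v₀sin(θ)/g (with unit conversion) = 5.087 s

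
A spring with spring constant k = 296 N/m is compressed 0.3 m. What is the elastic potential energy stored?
PE = ½kx² = ½×296×0.3² = 13.32 J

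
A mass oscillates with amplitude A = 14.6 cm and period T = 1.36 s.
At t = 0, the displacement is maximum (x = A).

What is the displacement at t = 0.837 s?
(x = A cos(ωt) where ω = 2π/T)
ω = 2π/T = 2π/1.36 = 4.62 rad/s
x = A cos(ωt) = 14.6×cos(4.62×0.837) = -10.92 cm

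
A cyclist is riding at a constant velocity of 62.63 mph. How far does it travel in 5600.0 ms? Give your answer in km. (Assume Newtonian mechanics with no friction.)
d = vt (with unit conversion) = 0.1568 km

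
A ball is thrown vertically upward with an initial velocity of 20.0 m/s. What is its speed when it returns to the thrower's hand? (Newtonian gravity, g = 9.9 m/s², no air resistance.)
By conservation of energy, the ball returns at the same speed = 20.0 m/s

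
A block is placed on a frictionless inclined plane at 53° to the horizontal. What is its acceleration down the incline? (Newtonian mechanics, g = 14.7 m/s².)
a = g sin(θ) = 14.7 × sin(53°) = 14.7 × 0.7986 = 11.74 m/s²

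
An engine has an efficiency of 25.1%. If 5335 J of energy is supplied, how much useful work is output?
W_out = η × W_in = 0.251 × 5335 = 1339.1 J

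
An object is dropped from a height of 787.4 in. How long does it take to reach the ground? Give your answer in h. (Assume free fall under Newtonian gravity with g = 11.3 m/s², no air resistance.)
t = √(2h/g) (with unit conversion) = 0.0005226 h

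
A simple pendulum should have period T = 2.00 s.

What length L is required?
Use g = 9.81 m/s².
T = 2π√(L/g) → L = g(T/2π)² = 9.81×(2.0/2π)² = 0.994 m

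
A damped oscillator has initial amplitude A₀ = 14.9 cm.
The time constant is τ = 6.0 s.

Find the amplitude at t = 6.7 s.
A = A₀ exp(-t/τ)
A = A₀ exp(−t/τ) = 14.9×exp(−6.7/6.0) = 4.878 cm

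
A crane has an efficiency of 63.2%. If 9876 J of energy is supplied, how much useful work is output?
W_out = η × W_in = 0.632 × 9876 = 6241.6 J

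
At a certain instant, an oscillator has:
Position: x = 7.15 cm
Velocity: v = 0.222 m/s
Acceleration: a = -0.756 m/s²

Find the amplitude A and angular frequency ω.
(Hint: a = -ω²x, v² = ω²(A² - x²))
a = −ω²x → ω = √(|a|/x) = √(0.756/0.0715) = 3.252 rad/s
v² = ω²(A² − x²) → A = √(x² + v²/ω²) = √(0.0715² + 0.222²/3.252²) = 0.09886 m = 9.886 cm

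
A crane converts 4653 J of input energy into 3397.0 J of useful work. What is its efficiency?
η = W_out/W_in = 3397.0/4653 = 0.7301 = 73.01%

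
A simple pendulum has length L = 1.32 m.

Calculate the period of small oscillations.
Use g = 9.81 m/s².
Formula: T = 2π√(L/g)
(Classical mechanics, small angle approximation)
T = 2π√(L/g) = 2π√(1.32/9.81) = 2.305 s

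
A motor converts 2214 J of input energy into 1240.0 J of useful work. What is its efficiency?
η = W_out/W_in = 1240.0/2214 = 0.5601 = 56.01%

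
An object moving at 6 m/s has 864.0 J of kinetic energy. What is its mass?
KE = ½mv² → m = 2KE/v² = 2×864.0/6² = 48.0 kg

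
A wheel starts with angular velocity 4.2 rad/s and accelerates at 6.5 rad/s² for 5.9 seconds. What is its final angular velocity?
ω = ω₀ + αt = 4.2 + 6.5 × 5.9 = 42.55 rad/s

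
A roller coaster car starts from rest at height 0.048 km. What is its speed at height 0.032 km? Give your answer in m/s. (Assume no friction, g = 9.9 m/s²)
mgh₁ = ½mv₂² + mgh₂ → v₂ = √(2g(h₁−h₂)) = √(2×9.9×(48−32)) = 17.8 m/s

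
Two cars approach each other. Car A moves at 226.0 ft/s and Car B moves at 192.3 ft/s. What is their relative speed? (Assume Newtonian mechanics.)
v_rel = v_A + v_B = 226.0 + 192.3 = 418.3 ft/s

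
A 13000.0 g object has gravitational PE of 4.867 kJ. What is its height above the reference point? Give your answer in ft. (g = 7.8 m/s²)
PE = mgh → h = PE/(mg) = 4867 J / (13 kg × 7.8 m/s²) = 48 m = 157.5 ft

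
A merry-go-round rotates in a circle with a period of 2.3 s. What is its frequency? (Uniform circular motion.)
f = 1/T = 1/2.3 = 0.4348 Hz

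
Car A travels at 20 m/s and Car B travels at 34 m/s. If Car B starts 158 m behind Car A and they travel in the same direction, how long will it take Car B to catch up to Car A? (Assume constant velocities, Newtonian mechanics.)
Relative speed: v_rel = 34 - 20 = 14 m/s
Time to catch: t = d₀/v_rel = 158/14 = 11.29 s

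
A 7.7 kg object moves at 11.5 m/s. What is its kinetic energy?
KE = ½mv² = ½×7.7×11.5² = 509.1625 J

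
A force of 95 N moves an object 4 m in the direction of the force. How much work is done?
W = Fd = 95×4 = 380.0 J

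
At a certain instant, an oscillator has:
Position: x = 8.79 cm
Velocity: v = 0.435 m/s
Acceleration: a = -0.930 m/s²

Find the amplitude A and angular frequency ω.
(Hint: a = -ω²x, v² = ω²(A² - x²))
a = −ω²x → ω = √(|a|/x) = √(0.93/0.0879) = 3.253 rad/s
v² = ω²(A² − x²) → A = √(x² + v²/ω²) = √(0.0879² + 0.435²/3.253²) = 0.16 m = 16 cm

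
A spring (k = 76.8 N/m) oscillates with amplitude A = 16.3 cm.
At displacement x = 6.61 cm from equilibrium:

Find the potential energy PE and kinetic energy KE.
E_total = ½kA² = ½×76.8×(0.163)² = 1.02 J
PE = ½kx² = ½×76.8×(0.0661)² = 0.1678 J
KE = E_total − PE = 0.8525 J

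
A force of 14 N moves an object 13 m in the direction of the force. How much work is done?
W = Fd = 14×13 = 182.0 J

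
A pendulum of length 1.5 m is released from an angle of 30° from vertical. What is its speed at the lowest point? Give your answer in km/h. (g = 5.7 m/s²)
h = L(1 − cosθ) = 1.5×(1 − cos30°) = 0.201 m
v = √(2gh) = √(2×5.7×0.201) = 1.514 m/s = 5.449 km/h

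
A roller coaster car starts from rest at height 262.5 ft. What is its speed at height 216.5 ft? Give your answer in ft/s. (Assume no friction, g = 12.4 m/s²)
mgh₁ = ½mv₂² + mgh₂ → v₂ = √(2g(h₁−h₂)) = √(2×12.4×(80.01−65.99)) = 18.65 m/s = 61.18 ft/s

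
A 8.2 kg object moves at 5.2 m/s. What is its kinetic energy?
KE = ½mv² = ½×8.2×5.2² = 110.864 J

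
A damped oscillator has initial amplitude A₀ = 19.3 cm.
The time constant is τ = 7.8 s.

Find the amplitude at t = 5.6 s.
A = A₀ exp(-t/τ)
A = A₀ exp(−t/τ) = 19.3×exp(−5.6/7.8) = 9.414 cm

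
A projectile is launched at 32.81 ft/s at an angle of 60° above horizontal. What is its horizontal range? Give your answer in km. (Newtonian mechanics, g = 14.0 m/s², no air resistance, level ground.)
R = v₀² sin(2θ) / g (with unit conversion) = 0.006186 km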